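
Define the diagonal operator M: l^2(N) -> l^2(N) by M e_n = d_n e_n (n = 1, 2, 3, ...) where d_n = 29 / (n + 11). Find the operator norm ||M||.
||M|| = 29/12 (attained at n = 1)

For M diagonal, ||M|| = sup_n |d_n| = sup_n 29/(n + 11). This is positive and strictly decreasing in n, so the supremum is attained at n = 1: d_1 = 29/(1 + 11) = 29/12. Hence ||M|| = 29/12.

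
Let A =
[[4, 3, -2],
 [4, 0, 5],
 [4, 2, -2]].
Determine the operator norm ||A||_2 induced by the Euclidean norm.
||A||_2 ≈ 7.5555 (= sqrt(largest eigenvalue of A^T A))

||A||_2 = sigma_max(A) = sqrt(lambda_max(A^T A)). Form the symmetric matrix M = A^T A =
[[48, 20, 4],
 [20, 13, -10],
 [4, -10, 33]].
Its characteristic polynomial (trace, sum of principal 2x2 minors, determinant of M give the coefficients) is
  p(λ) = det(λ I - M) = λ^3 - 94λ^2 + 2121λ - 784.
No integer candidate from the rational root theorem (±divisors of 784) is a root, so the roots are irrational. The cubic discriminant is Δ = 1775780384 > 0, so there are three distinct real roots. p(0) = -784 and p(1) = 1244 have opposite signs, so a root lies in (0, 1); Newton's method refines it to λ ≈ 0.3759. p(36) = 404 and p(37) = -340 have opposite signs, so a root lies in (36, 37); Newton's method refines it to λ ≈ 36.5378. p(57) = -100 and p(58) = 1130 have opposite signs, so a root lies in (57, 58); Newton's method refines it to λ ≈ 57.0863. Check (Vieta): the three roots sum to 94, matching tr M = 94.
So the eigenvalues of A^T A are ≈ 0.3759, 36.5378, 57.0863 (all ≥ 0, as they must be for A^T A). The largest is λ_max ≈ 57.0863, hence ||A||_2 = sqrt(λ_max) ≈ 7.5555.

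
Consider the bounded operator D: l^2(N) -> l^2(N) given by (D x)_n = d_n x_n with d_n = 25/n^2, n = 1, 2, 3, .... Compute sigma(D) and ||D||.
sigma(D) = {25/n^2 : n ≥ 1} ∪ {0}; ||D|| = 25

A bounded diagonal operator on l^2 with diagonal entries d_n has spectrum equal to the closure of {d_n : n ≥ 1}: every d_n is an eigenvalue (with eigenvector e_n), so {d_n} ⊂ sigma(D); the spectrum is closed, so its closure is too; and for lambda not in the closure, (D - lambda I) has bounded inverse (the diagonal entries 1/(d_n - lambda) are bounded). For our sequence d_n = 25/n^2, n = 1, 2, 3, ...:
  - {d_n} = {25/n^2 : n ≥ 1}; the only limit point is 0
  - closure = {25/n^2 : n ≥ 1} ∪ {0}
For the norm: a diagonal operator has ||D|| = sup_n |d_n|. Here d_n = 25/n^2 is positive and decreasing, so sup_n |d_n| = d_1 = 25. So ||D|| = 25.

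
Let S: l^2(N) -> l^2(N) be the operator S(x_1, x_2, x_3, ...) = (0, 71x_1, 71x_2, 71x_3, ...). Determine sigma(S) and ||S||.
sigma(S) = closed disk {z in C : |z| ≤ 71}; ||S|| = 71

Note S = 71·U where U is the unit right shift (U x)_k = x_{k-1} (with x_0 := 0); so ||S|| = 71||U|| and sigma(S) = 71·sigma(U). ||S x||^2 = sum_{k≥1} |71x_k|^2 = 5041||x||^2, so ||S|| = 71 and sigma(S) ⊂ {|z| ≤ 71}. For any |lambda| < 71, the equation (S - lambda I) x = 0 forces x_1 = 0, then 71x_k = lambda x_{k+1} ⇒ x = 0, so S has no eigenvalues. But (S - lambda I) is not surjective for |lambda| < 71: solving (S - lambda I) x = e_1 would require x_n proportional to (lambda/71)^(-n), which is not in l^2. So every |lambda| < 71 lies in the residual spectrum. The boundary |lambda| = 71 is in the approximate point spectrum (the spectrum is closed). Hence sigma(S) is the closed disk of radius 71.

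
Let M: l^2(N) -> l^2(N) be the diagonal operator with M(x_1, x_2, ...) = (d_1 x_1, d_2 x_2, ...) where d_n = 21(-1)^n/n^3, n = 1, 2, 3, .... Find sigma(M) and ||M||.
sigma(M) = {21(-1)^n/n^3 : n ≥ 1} ∪ {0}; ||M|| = 21

A bounded diagonal operator on l^2 with diagonal entries d_n has spectrum equal to the closure of {d_n : n ≥ 1}: every d_n is an eigenvalue (with eigenvector e_n), so {d_n} ⊂ sigma(M); the spectrum is closed, so its closure is too; and for lambda not in the closure, (M - lambda I) has bounded inverse (the diagonal entries 1/(d_n - lambda) are bounded). For our sequence d_n = 21(-1)^n/n^3, n = 1, 2, 3, ...:
  - {d_n} = {21(-1)^n/n^3 : n ≥ 1}; the only limit point is 0
  - closure = {21(-1)^n/n^3 : n ≥ 1} ∪ {0}
For the norm: a diagonal operator has ||M|| = sup_n |d_n|. Here |d_n| = 21/n^3 is decreasing, so sup_n |d_n| = |d_1| = 21. So ||M|| = 21.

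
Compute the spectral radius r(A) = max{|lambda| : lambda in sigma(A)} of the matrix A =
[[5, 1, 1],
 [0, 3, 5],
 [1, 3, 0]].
r(A) ≈ 6.3436

The eigenvalues of A are the roots of its characteristic polynomial. With M = A (coefficients from the trace, the sum of principal 2x2 minors, and det A):
  p(λ) = det(λ I - M) = λ^3 - 8λ^2 - λ + 73.
No integer candidate from the rational root theorem (±divisors of 73) is a root, so the roots are irrational. The cubic discriminant is Δ = 16201 > 0, so there are three distinct real roots. p(-3) = -23 and p(-2) = 35 have opposite signs, so a root lies in (-3, -2); Newton's method refines it to λ ≈ -2.6637. p(4) = 5 and p(5) = -7 have opposite signs, so a root lies in (4, 5); Newton's method refines it to λ ≈ 4.3202. p(6) = -5 and p(7) = 17 have opposite signs, so a root lies in (6, 7); Newton's method refines it to λ ≈ 6.3436. Check (Vieta): the three roots sum to 8, matching tr M = 8.
Thus the eigenvalues (to 4 decimals) are -2.6637 (modulus 2.6637); 4.3202 (modulus 4.3202); 6.3436 (modulus 6.3436). The spectral radius is the largest modulus: r(A) ≈ 6.3436. (Cross-check: r(A) ≤ ||A||_2 ≈ 6.5945; equality holds whenever A is normal, though it can also hold for some non-normal A.)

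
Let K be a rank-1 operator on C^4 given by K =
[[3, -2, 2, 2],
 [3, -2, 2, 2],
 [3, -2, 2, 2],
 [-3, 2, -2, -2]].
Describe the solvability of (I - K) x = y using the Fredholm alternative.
(I - K) is singular (det(I - K) = 0, i.e. 1 ∈ sigma(K)). (I - K) x = y is solvable iff y ⊥ ker((I - K)^*) = span{(3, -2, 2, 2)}, i.e. iff 3y_1 - 2y_2 + 2y_3 + 2y_4 = 0. When solvable, the solutions are x = y + c·(1, 1, 1, -1), c arbitrary (ker(I - K) = span{(1, 1, 1, -1)}, dimension 1).

K has rank 1, so it is an outer product K = u v^T: every row of K is a multiple of one row vector. Reading off the entries, u = (1, 1, 1, -1) and v = (3, -2, 2, 2) (row i of K equals u_i·v^T). A rank-one matrix u v^T satisfies K u = u (v·u) and kills the (3)-dimensional subspace v^⊥, so its characteristic polynomial is lambda^3 (lambda - v·u) with v·u = tr K = 1. Hence the eigenvalues of I - K are 1 (multiplicity 3) and 1 - (1) = 0, so det(I - K) = 0. (Direct check: I - K =
[[-2, 2, -2, -2],
 [-3, 3, -2, -2],
 [-3, 2, -1, -2],
 [3, -2, 2, 3]]
has determinant 0.) So 1 is an eigenvalue of K and (I - K) is not invertible. The finite-dimensional Fredholm alternative says: either (I - K) is invertible, or ker(I - K) ≠ {0} and then range(I - K) = ker((I - K)^*)^⊥, with dim ker(I - K) = dim ker((I - K)^*). We are in the second case, so we need both kernels. Kernel of I - K: (I - K) u = u - u (v·u) = u - u = 0, so ker(I - K) = span{u} = span{(1, 1, 1, -1)} (it is exactly 1-dimensional because rank(I - K) = 3). Kernel of the adjoint: K is real, so (I - K)^* = I - K^T = I - v u^T, and (I - v u^T) v = v - v (u·v) = 0; hence ker((I - K)^*) = span{v} = span{(3, -2, 2, 2)}. Therefore (I - K) x = y is solvable iff <y, v> = 0, i.e. iff 3y_1 - 2y_2 + 2y_3 + 2y_4 = 0. When this holds, K y = u (v·y) = 0, so (I - K) y = y and x = y is a particular solution; the full solution set is the line x = y + c·u = y + c·(1, 1, 1, -1), c ∈ C.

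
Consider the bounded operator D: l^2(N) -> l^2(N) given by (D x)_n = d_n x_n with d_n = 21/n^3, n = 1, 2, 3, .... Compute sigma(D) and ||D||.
sigma(D) = {21/n^3 : n ≥ 1} ∪ {0}; ||D|| = 21

A bounded diagonal operator on l^2 with diagonal entries d_n has spectrum equal to the closure of {d_n : n ≥ 1}: every d_n is an eigenvalue (with eigenvector e_n), so {d_n} ⊂ sigma(D); the spectrum is closed, so its closure is too; and for lambda not in the closure, (D - lambda I) has bounded inverse (the diagonal entries 1/(d_n - lambda) are bounded). For our sequence d_n = 21/n^3, n = 1, 2, 3, ...:
  - {d_n} = {21/n^3 : n ≥ 1}; the only limit point is 0
  - closure = {21/n^3 : n ≥ 1} ∪ {0}
For the norm: a diagonal operator has ||D|| = sup_n |d_n|. Here d_n = 21/n^3 is positive and decreasing, so sup_n |d_n| = d_1 = 21. So ||D|| = 21.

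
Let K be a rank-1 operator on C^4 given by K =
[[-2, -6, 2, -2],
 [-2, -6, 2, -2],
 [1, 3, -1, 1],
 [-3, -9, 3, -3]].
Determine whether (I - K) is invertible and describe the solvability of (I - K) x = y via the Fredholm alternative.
(I - K) is invertible (det(I - K) = 13 ≠ 0), so for every y in C^4 the equation (I - K) x = y has a unique solution.

K has rank 1, so it is an outer product K = u v^T: every row of K is a multiple of one row vector. Reading off the entries, u = (2, 2, -1, 3) and v = (-1, -3, 1, -1) (row i of K equals u_i·v^T). A rank-one matrix u v^T satisfies K u = u (v·u) and kills the (3)-dimensional subspace v^⊥, so its characteristic polynomial is lambda^3 (lambda - v·u) with v·u = tr K = -12. Hence the eigenvalues of I - K are 1 (multiplicity 3) and 1 - (-12) = 13, so det(I - K) = 13. (Direct check: I - K =
[[3, 6, -2, 2],
 [2, 7, -2, 2],
 [-1, -3, 2, -1],
 [3, 9, -3, 4]]
has determinant 13.) The finite-dimensional Fredholm alternative says: either (I - K) is invertible, or ker(I - K) ≠ {0} and then range(I - K) = ker((I - K)^*)^⊥, with dim ker(I - K) = dim ker((I - K)^*). Since det(I - K) ≠ 0, 1 is not an eigenvalue of K and ker(I - K) = {0}, so we are in the first case: for every y there is a unique x = (I - K)^(-1) y. Explicitly, by the Sherman–Morrison formula, (I - u v^T)^(-1) = I + u v^T/(1 - v·u), i.e. (I - K)^(-1) = I + K/(13).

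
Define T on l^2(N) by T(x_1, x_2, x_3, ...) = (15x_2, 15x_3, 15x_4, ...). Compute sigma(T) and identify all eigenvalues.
sigma(T) = closed disk {z in C : |z| ≤ 15}; sigma_p(T) = open disk {z in C : |z| < 15}

Note T = 15·V where V is the unit left shift (V x)_k = x_{k+1}; so sigma(T) = 15·sigma(V) and ||T|| = 15||V||. ||T x||^2 = 225sum_{k≥2} |x_k|^2 ≤ 225||x||^2, with equality on {x : x_1 = 0}, so ||T|| = 15. For any lambda with |lambda| < 15, set r = lambda/15 (|r| < 1); the vector x = (1, r, r^2, ...) is in l^2 and satisfies T x = 15(r, r^2, ...) = lambda x, so lambda is an eigenvalue. On the boundary |lambda| = 15 the geometric series diverges, so no l^2 eigenvector exists, but these lambda lie in the approximate point spectrum. Hence sigma(T) is the closed disk of radius 15 and sigma_p(T) is the open disk.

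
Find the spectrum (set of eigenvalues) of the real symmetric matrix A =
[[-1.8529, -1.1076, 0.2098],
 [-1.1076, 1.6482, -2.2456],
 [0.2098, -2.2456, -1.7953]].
sigma(A) ≈ {-3, -2, 3}

A is real symmetric, so its spectrum consists of real eigenvalues. Expanding the characteristic polynomial of the displayed matrix gives
  det(λ I - A) = p(λ) = λ^3 + (2)λ^2 + (-9)λ + (-18).
Solving p(λ) = 0 yields eigenvalues ≈ -3, -2, 3. (A is shown rounded to 4 decimals, so these recover the underlying integer eigenvalues to within that precision.)
Verification: the trace of A = -2 equals the sum of eigenvalues -2, and det(A) ≈ 17.9999 matches the eigenvalue product 18.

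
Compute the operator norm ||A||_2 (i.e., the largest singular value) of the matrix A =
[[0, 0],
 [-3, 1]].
||A||_2 = sqrt(10) ≈ 3.1623 (= sqrt(largest eigenvalue of A^T A))

||A||_2 = sigma_max(A) = sqrt(lambda_max(A^T A)). Form the symmetric matrix M = A^T A =
[[9, -3],
 [-3, 1]].
Its characteristic polynomial (trace, determinant of M give the coefficients) is
  p(λ) = det(λ I - M) = λ^2 - 10λ.
For λ^2 - 10λ the discriminant is 100. It is a perfect square (10^2), so the roots are rational: λ = (10 ± 10)/2 = 10, 0.
So the eigenvalues of A^T A are ≈ 0, 10 (all ≥ 0, as they must be for A^T A). The largest is λ_max = 10, hence ||A||_2 = sqrt(λ_max) = sqrt(10) ≈ 3.1623.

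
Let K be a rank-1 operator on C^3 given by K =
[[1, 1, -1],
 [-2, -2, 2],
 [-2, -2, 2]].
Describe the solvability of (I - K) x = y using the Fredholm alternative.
(I - K) is singular (det(I - K) = 0, i.e. 1 ∈ sigma(K)). (I - K) x = y is solvable iff y ⊥ ker((I - K)^*) = span{(1, 1, -1)}, i.e. iff y_1 + y_2 - y_3 = 0. When solvable, the solutions are x = y + c·(1, -2, -2), c arbitrary (ker(I - K) = span{(1, -2, -2)}, dimension 1).

K has rank 1, so it is an outer product K = u v^T: every row of K is a multiple of one row vector. Reading off the entries, u = (1, -2, -2) and v = (1, 1, -1) (row i of K equals u_i·v^T). A rank-one matrix u v^T satisfies K u = u (v·u) and kills the (2)-dimensional subspace v^⊥, so its characteristic polynomial is lambda^2 (lambda - v·u) with v·u = tr K = 1. Hence the eigenvalues of I - K are 1 (multiplicity 2) and 1 - (1) = 0, so det(I - K) = 0. (Direct check: I - K =
[[0, -1, 1],
 [2, 3, -2],
 [2, 2, -1]]
has determinant 0.) So 1 is an eigenvalue of K and (I - K) is not invertible. The finite-dimensional Fredholm alternative says: either (I - K) is invertible, or ker(I - K) ≠ {0} and then range(I - K) = ker((I - K)^*)^⊥, with dim ker(I - K) = dim ker((I - K)^*). We are in the second case, so we need both kernels. Kernel of I - K: (I - K) u = u - u (v·u) = u - u = 0, so ker(I - K) = span{u} = span{(1, -2, -2)} (it is exactly 1-dimensional because rank(I - K) = 2). Kernel of the adjoint: K is real, so (I - K)^* = I - K^T = I - v u^T, and (I - v u^T) v = v - v (u·v) = 0; hence ker((I - K)^*) = span{v} = span{(1, 1, -1)}. Therefore (I - K) x = y is solvable iff <y, v> = 0, i.e. iff y_1 + y_2 - y_3 = 0. When this holds, K y = u (v·y) = 0, so (I - K) y = y and x = y is a particular solution; the full solution set is the line x = y + c·u = y + c·(1, -2, -2), c ∈ C.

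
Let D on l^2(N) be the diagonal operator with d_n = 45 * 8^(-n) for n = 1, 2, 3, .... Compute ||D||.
||D|| = 45/8 (attained at n = 1)

For D diagonal, ||D|| = sup_n |d_n|. The sequence d_n = 45 * 8^(-n) is positive and strictly decreasing (ratio 8^(-1) < 1), so the supremum is d_1 = 45/8. Hence ||D|| = 45/8.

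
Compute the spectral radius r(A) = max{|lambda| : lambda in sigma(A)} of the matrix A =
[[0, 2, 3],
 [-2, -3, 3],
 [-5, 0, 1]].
r(A) ≈ 4.5622

The eigenvalues of A are the roots of its characteristic polynomial. With M = A (coefficients from the trace, the sum of principal 2x2 minors, and det A):
  p(λ) = det(λ I - M) = λ^3 + 2λ^2 + 16λ + 71.
No integer candidate from the rational root theorem (±divisors of 71) is a root, so the roots are irrational. The cubic discriminant is Δ = -112843 < 0, so there is one real root and a complex-conjugate pair. p(-4) = -25 and p(-3) = 14 have opposite signs, so a root lies in (-4, -3); Newton's method refines it to λ ≈ -3.4112. Dividing out (λ - (-3.4112)) leaves approximately λ^2 - 1.4112λ + 20.8138. For λ^2 - 1.4112λ + 20.8138 the discriminant is -81.2639. It is negative, so the remaining roots are the complex-conjugate pair λ ≈ 0.7056 ± 4.5073i. Their product equals the constant term, so |λ|^2 ≈ 20.8138 and |λ| ≈ 4.5622.
Thus the eigenvalues (to 4 decimals) are -3.4112 (modulus 3.4112); 0.7056 ± 4.5073i (modulus 4.5622). The spectral radius is the largest modulus: r(A) ≈ 4.5622. (Cross-check: r(A) ≤ ||A||_2 ≈ 6.1541; equality holds whenever A is normal, though it can also hold for some non-normal A.)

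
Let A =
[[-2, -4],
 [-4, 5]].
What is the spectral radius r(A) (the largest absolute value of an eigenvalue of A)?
r(A) = (3 + sqrt(113))/2 ≈ 6.8151

The eigenvalues of A are the roots of its characteristic polynomial. With M = A (coefficients from the trace and determinant):
  p(λ) = det(λ I - M) = λ^2 - 3λ - 26.
For λ^2 - 3λ - 26 the discriminant is 113. It is nonnegative but not a perfect square, so the roots are real and irrational: λ = (3 ± sqrt(113))/2 ≈ 6.8151, -3.8151.
Thus the eigenvalues (to 4 decimals) are 6.8151 (modulus 6.8151); -3.8151 (modulus 3.8151). The spectral radius is the largest modulus: r(A) = (3 + sqrt(113))/2 ≈ 6.8151. (Cross-check: r(A) ≤ ||A||_2 ≈ 6.8151; equality holds whenever A is normal, though it can also hold for some non-normal A.)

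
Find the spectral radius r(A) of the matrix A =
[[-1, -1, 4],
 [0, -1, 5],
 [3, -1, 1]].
r(A) ≈ 3.6858

The eigenvalues of A are the roots of its characteristic polynomial. With M = A (coefficients from the trace, the sum of principal 2x2 minors, and det A):
  p(λ) = det(λ I - M) = λ^3 + λ^2 - 8λ + 7.
No integer candidate from the rational root theorem (±divisors of 7) is a root, so the roots are irrational. The cubic discriminant is Δ = -247 < 0, so there is one real root and a complex-conjugate pair. p(-4) = -9 and p(-3) = 13 have opposite signs, so a root lies in (-4, -3); Newton's method refines it to λ ≈ -3.6858. Dividing out (λ - (-3.6858)) leaves approximately λ^2 - 2.6858λ + 1.8992. For λ^2 - 2.6858λ + 1.8992 the discriminant is -0.3834. It is negative, so the remaining roots are the complex-conjugate pair λ ≈ 1.3429 ± 0.3096i. Their product equals the constant term, so |λ|^2 ≈ 1.8992 and |λ| ≈ 1.3781.
Thus the eigenvalues (to 4 decimals) are -3.6858 (modulus 3.6858); 1.3429 ± 0.3096i (modulus 1.3781). The spectral radius is the largest modulus: r(A) ≈ 3.6858. (Cross-check: r(A) ≤ ||A||_2 ≈ 6.665; equality holds whenever A is normal, though it can also hold for some non-normal A.)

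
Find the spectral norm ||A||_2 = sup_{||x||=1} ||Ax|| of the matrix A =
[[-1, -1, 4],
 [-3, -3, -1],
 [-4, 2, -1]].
||A||_2 ≈ 5.2034 (= sqrt(largest eigenvalue of A^T A))

||A||_2 = sigma_max(A) = sqrt(lambda_max(A^T A)). Form the symmetric matrix M = A^T A =
[[26, 2, 3],
 [2, 14, -3],
 [3, -3, 18]].
Its characteristic polynomial (trace, sum of principal 2x2 minors, determinant of M give the coefficients) is
  p(λ) = det(λ I - M) = λ^3 - 58λ^2 + 1062λ - 6084.
No integer candidate from the rational root theorem (±divisors of 6084) is a root, so the roots are irrational. The cubic discriminant is Δ = 834912 > 0, so there are three distinct real roots. p(11) = -89 and p(12) = 36 have opposite signs, so a root lies in (11, 12); Newton's method refines it to λ ≈ 11.6708. p(19) = 15 and p(20) = -44 have opposite signs, so a root lies in (19, 20); Newton's method refines it to λ ≈ 19.2534. p(27) = -9 and p(28) = 132 have opposite signs, so a root lies in (27, 28); Newton's method refines it to λ ≈ 27.0758. Check (Vieta): the three roots sum to 58, matching tr M = 58.
So the eigenvalues of A^T A are ≈ 11.6708, 19.2534, 27.0758 (all ≥ 0, as they must be for A^T A). The largest is λ_max ≈ 27.0758, hence ||A||_2 = sqrt(λ_max) ≈ 5.2034.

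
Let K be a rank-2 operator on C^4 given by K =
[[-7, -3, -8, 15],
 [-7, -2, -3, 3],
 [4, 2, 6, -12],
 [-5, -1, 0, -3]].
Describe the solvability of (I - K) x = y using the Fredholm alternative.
(I - K) is invertible (det(I - K) = 71 ≠ 0), so for every y in C^4 the equation (I - K) x = y has a unique solution.

K has rank 2 and factors as K = U V^T = u1 v1^T + u2 v2^T with u1 = (-2, 1, 2, 2), v1 = (-1, 0, 1, -3), u2 = (-3, -2, 2, -1), v2 = (3, 1, 2, -3) (multiplying out reproduces the displayed K). The nonzero eigenvalues of U V^T coincide with those of the 2 x 2 matrix G = V^T U = [[v1·u1, v1·u2], [v2·u1, v2·u2]] = [[-2, 8], [-7, -4]], and by the Sylvester determinant identity det(I_4 - U V^T) = det(I_2 - V^T U) = det([[3, -8], [7, 5]]) = (3)(5) - (-8)(7) = 71. (Direct check: I - K =
[[8, 3, 8, -15],
 [7, 3, 3, -3],
 [-4, -2, -5, 12],
 [5, 1, 0, 4]]
has determinant 71.) The finite-dimensional Fredholm alternative says: either (I - K) is invertible, or ker(I - K) ≠ {0} and then range(I - K) = ker((I - K)^*)^⊥, with dim ker(I - K) = dim ker((I - K)^*). Since det(I - K) ≠ 0, 1 is not an eigenvalue of K and ker(I - K) = {0}, so we are in the first case: for every y there is a unique x = (I - K)^(-1) y. (Explicitly, by the Woodbury identity, (I - U V^T)^(-1) = I + U (I_2 - G)^(-1) V^T.)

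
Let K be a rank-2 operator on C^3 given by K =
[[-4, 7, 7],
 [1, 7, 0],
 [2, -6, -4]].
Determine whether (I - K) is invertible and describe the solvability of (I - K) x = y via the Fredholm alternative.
(I - K) is invertible (det(I - K) = -59 ≠ 0), so for every y in C^3 the equation (I - K) x = y has a unique solution.

K has rank 2 and factors as K = U V^T = u1 v1^T + u2 v2^T with u1 = (-2, -3, 2), v1 = (1, -3, -2), u2 = (1, -2, 0), v2 = (-2, 1, 3) (multiplying out reproduces the displayed K). The nonzero eigenvalues of U V^T coincide with those of the 2 x 2 matrix G = V^T U = [[v1·u1, v1·u2], [v2·u1, v2·u2]] = [[3, 7], [7, -4]], and by the Sylvester determinant identity det(I_3 - U V^T) = det(I_2 - V^T U) = det([[-2, -7], [-7, 5]]) = (-2)(5) - (-7)(-7) = -59. (Direct check: I - K =
[[5, -7, -7],
 [-1, -6, 0],
 [-2, 6, 5]]
has determinant -59.) The finite-dimensional Fredholm alternative says: either (I - K) is invertible, or ker(I - K) ≠ {0} and then range(I - K) = ker((I - K)^*)^⊥, with dim ker(I - K) = dim ker((I - K)^*). Since det(I - K) ≠ 0, 1 is not an eigenvalue of K and ker(I - K) = {0}, so we are in the first case: for every y there is a unique x = (I - K)^(-1) y. (Explicitly, by the Woodbury identity, (I - U V^T)^(-1) = I + U (I_2 - G)^(-1) V^T.)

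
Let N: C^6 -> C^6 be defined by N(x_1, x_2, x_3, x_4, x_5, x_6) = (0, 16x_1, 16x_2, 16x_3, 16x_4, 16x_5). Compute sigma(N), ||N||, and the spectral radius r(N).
sigma(N) = {0}; ||N|| = 16; r(N) = 0. (N is nilpotent with N^6 = 0.)

On C^6, N is a strictly lower-triangular matrix with 16 on the subdiagonal and zeros elsewhere, so its characteristic polynomial is lambda^6 and every eigenvalue is 0: sigma(N) = {0}. For the operator norm, N e_i = 16e_{i+1} for i = 1, ..., 5 and N e_6 = 0, so the singular values of N are 16 (with multiplicity 5) and 0; hence ||N|| = 16. The spectral radius r(N) = max|lambda| = 0. Note ||N|| > r(N) — characteristic of non-normal nilpotent operators. Indeed N^6 = 0.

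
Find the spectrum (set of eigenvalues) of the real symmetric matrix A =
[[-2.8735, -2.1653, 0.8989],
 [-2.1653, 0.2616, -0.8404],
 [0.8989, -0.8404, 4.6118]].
sigma(A) ≈ {-4, 1, 5}

A is real symmetric, so its spectrum consists of real eigenvalues. Expanding the characteristic polynomial of the displayed matrix gives
  det(λ I - A) = p(λ) = λ^3 + (-2)λ^2 + (-19)λ + (20).
Solving p(λ) = 0 yields eigenvalues ≈ -4, 1, 5. (A is shown rounded to 4 decimals, so these recover the underlying integer eigenvalues to within that precision.)
Verification: the trace of A = 2 equals the sum of eigenvalues 2, and det(A) ≈ -19.9997 matches the eigenvalue product -20.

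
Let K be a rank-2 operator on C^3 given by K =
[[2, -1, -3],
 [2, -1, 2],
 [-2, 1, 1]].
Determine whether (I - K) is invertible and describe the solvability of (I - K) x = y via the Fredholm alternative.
(I - K) is invertible (det(I - K) = -8 ≠ 0), so for every y in C^3 the equation (I - K) x = y has a unique solution.

K has rank 2 and factors as K = U V^T = u1 v1^T + u2 v2^T with u1 = (1, 1, -1), v1 = (2, -1, 0), u2 = (-3, 2, 1), v2 = (0, 0, 1) (multiplying out reproduces the displayed K). The nonzero eigenvalues of U V^T coincide with those of the 2 x 2 matrix G = V^T U = [[v1·u1, v1·u2], [v2·u1, v2·u2]] = [[1, -8], [-1, 1]], and by the Sylvester determinant identity det(I_3 - U V^T) = det(I_2 - V^T U) = det([[0, 8], [1, 0]]) = (0)(0) - (8)(1) = -8. (Direct check: I - K =
[[-1, 1, 3],
 [-2, 2, -2],
 [2, -1, 0]]
has determinant -8.) The finite-dimensional Fredholm alternative says: either (I - K) is invertible, or ker(I - K) ≠ {0} and then range(I - K) = ker((I - K)^*)^⊥, with dim ker(I - K) = dim ker((I - K)^*). Since det(I - K) ≠ 0, 1 is not an eigenvalue of K and ker(I - K) = {0}, so we are in the first case: for every y there is a unique x = (I - K)^(-1) y. (Explicitly, by the Woodbury identity, (I - U V^T)^(-1) = I + U (I_2 - G)^(-1) V^T.)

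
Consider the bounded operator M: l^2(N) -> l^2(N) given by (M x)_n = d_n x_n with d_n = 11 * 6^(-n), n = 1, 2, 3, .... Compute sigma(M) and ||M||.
sigma(M) = {11 * 6^(-n) : n ≥ 1} ∪ {0}; ||M|| = 11/6

A bounded diagonal operator on l^2 with diagonal entries d_n has spectrum equal to the closure of {d_n : n ≥ 1}: every d_n is an eigenvalue (with eigenvector e_n), so {d_n} ⊂ sigma(M); the spectrum is closed, so its closure is too; and for lambda not in the closure, (M - lambda I) has bounded inverse (the diagonal entries 1/(d_n - lambda) are bounded). For our sequence d_n = 11 * 6^(-n), n = 1, 2, 3, ...:
  - {d_n} = {11 * 6^(-n) : n ≥ 1}; the only limit point is 0
  - closure = {11 * 6^(-n) : n ≥ 1} ∪ {0}
For the norm: a diagonal operator has ||M|| = sup_n |d_n|. Here d_n = 11 * 6^(-n) is positive and decreasing, so sup_n |d_n| = d_1 = 11/6. So ||M|| = 11/6.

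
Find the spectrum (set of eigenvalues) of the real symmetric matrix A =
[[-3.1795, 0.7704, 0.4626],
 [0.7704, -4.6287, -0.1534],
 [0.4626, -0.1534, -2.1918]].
sigma(A) ≈ {-5, -3, -2}

A is real symmetric, so its spectrum consists of real eigenvalues. Expanding the characteristic polynomial of the displayed matrix gives
  det(λ I - A) = p(λ) = λ^3 + (10)λ^2 + (31)λ + (30).
Solving p(λ) = 0 yields eigenvalues ≈ -5, -3, -2. (A is shown rounded to 4 decimals, so these recover the underlying integer eigenvalues to within that precision.)
Verification: the trace of A = -10 equals the sum of eigenvalues -10, and det(A) ≈ -29.9997 matches the eigenvalue product -30.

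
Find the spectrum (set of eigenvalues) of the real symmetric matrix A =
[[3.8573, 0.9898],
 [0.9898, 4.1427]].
sigma(A) ≈ {3, 5}

A is real symmetric, so its spectrum consists of real eigenvalues. Expanding the characteristic polynomial of the displayed matrix gives
  det(λ I - A) = p(λ) = λ^2 + (-8)λ + (15).
Solving p(λ) = 0 yields eigenvalues ≈ 3, 5. (A is shown rounded to 4 decimals, so these recover the underlying integer eigenvalues to within that precision.)
Verification: the trace of A = 8 equals the sum of eigenvalues 8, and det(A) ≈ 14.9999 matches the eigenvalue product 15.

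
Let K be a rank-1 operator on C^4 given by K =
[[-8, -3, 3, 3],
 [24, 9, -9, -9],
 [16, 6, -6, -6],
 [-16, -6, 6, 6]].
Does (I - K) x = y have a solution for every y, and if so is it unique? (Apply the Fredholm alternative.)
(I - K) is singular (det(I - K) = 0, i.e. 1 ∈ sigma(K)). (I - K) x = y is solvable iff y ⊥ ker((I - K)^*) = span{(-8, -3, 3, 3)}, i.e. iff -8y_1 - 3y_2 + 3y_3 + 3y_4 = 0. When solvable, the solutions are x = y + c·(1, -3, -2, 2), c arbitrary (ker(I - K) = span{(1, -3, -2, 2)}, dimension 1).

K has rank 1, so it is an outer product K = u v^T: every row of K is a multiple of one row vector. Reading off the entries, u = (1, -3, -2, 2) and v = (-8, -3, 3, 3) (row i of K equals u_i·v^T). A rank-one matrix u v^T satisfies K u = u (v·u) and kills the (3)-dimensional subspace v^⊥, so its characteristic polynomial is lambda^3 (lambda - v·u) with v·u = tr K = 1. Hence the eigenvalues of I - K are 1 (multiplicity 3) and 1 - (1) = 0, so det(I - K) = 0. (Direct check: I - K =
[[9, 3, -3, -3],
 [-24, -8, 9, 9],
 [-16, -6, 7, 6],
 [16, 6, -6, -5]]
has determinant 0.) So 1 is an eigenvalue of K and (I - K) is not invertible. The finite-dimensional Fredholm alternative says: either (I - K) is invertible, or ker(I - K) ≠ {0} and then range(I - K) = ker((I - K)^*)^⊥, with dim ker(I - K) = dim ker((I - K)^*). We are in the second case, so we need both kernels. Kernel of I - K: (I - K) u = u - u (v·u) = u - u = 0, so ker(I - K) = span{u} = span{(1, -3, -2, 2)} (it is exactly 1-dimensional because rank(I - K) = 3). Kernel of the adjoint: K is real, so (I - K)^* = I - K^T = I - v u^T, and (I - v u^T) v = v - v (u·v) = 0; hence ker((I - K)^*) = span{v} = span{(-8, -3, 3, 3)}. Therefore (I - K) x = y is solvable iff <y, v> = 0, i.e. iff -8y_1 - 3y_2 + 3y_3 + 3y_4 = 0. When this holds, K y = u (v·y) = 0, so (I - K) y = y and x = y is a particular solution; the full solution set is the line x = y + c·u = y + c·(1, -3, -2, 2), c ∈ C.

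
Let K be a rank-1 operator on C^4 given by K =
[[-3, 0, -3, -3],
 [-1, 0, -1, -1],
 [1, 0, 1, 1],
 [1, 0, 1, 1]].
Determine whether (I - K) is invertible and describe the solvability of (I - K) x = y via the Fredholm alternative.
(I - K) is invertible (det(I - K) = 2 ≠ 0), so for every y in C^4 the equation (I - K) x = y has a unique solution.

K has rank 1, so it is an outer product K = u v^T: every row of K is a multiple of one row vector. Reading off the entries, u = (3, 1, -1, -1) and v = (-1, 0, -1, -1) (row i of K equals u_i·v^T). A rank-one matrix u v^T satisfies K u = u (v·u) and kills the (3)-dimensional subspace v^⊥, so its characteristic polynomial is lambda^3 (lambda - v·u) with v·u = tr K = -1. Hence the eigenvalues of I - K are 1 (multiplicity 3) and 1 - (-1) = 2, so det(I - K) = 2. (Direct check: I - K =
[[4, 0, 3, 3],
 [1, 1, 1, 1],
 [-1, 0, 0, -1],
 [-1, 0, -1, 0]]
has determinant 2.) The finite-dimensional Fredholm alternative says: either (I - K) is invertible, or ker(I - K) ≠ {0} and then range(I - K) = ker((I - K)^*)^⊥, with dim ker(I - K) = dim ker((I - K)^*). Since det(I - K) ≠ 0, 1 is not an eigenvalue of K and ker(I - K) = {0}, so we are in the first case: for every y there is a unique x = (I - K)^(-1) y. Explicitly, by the Sherman–Morrison formula, (I - u v^T)^(-1) = I + u v^T/(1 - v·u), i.e. (I - K)^(-1) = I + K/(2).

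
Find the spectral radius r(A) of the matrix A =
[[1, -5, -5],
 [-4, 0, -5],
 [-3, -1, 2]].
r(A) = (2 + sqrt(116))/2 ≈ 6.3852

The eigenvalues of A are the roots of its characteristic polynomial. With M = A (coefficients from the trace, the sum of principal 2x2 minors, and det A):
  p(λ) = det(λ I - M) = λ^3 - 3λ^2 - 38λ + 140.
By the rational root theorem any rational root is an integer divisor of 140. Testing λ = 5: p(5) = 125 - 75 - 190 + 140 = 0, so λ = 5 is a root. Dividing out (λ - 5) leaves p(λ) = (λ - 5)(λ^2 + 2λ - 28). For λ^2 + 2λ - 28 the discriminant is 116. It is nonnegative but not a perfect square, so the roots are real and irrational: λ = (-2 ± sqrt(116))/2 ≈ 4.3852, -6.3852.
Thus the eigenvalues (to 4 decimals) are 4.3852 (modulus 4.3852); -6.3852 (modulus 6.3852); 5 (modulus 5). The spectral radius is the largest modulus: r(A) = (2 + sqrt(116))/2 ≈ 6.3852. (Cross-check: r(A) ≤ ||A||_2 ≈ 8.2502; equality holds whenever A is normal, though it can also hold for some non-normal A.)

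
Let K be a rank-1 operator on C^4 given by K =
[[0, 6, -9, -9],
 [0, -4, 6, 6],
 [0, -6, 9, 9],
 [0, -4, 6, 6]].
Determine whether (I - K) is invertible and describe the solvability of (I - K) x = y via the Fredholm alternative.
(I - K) is invertible (det(I - K) = -10 ≠ 0), so for every y in C^4 the equation (I - K) x = y has a unique solution.

K has rank 1, so it is an outer product K = u v^T: every row of K is a multiple of one row vector. Reading off the entries, u = (-3, 2, 3, 2) and v = (0, -2, 3, 3) (row i of K equals u_i·v^T). A rank-one matrix u v^T satisfies K u = u (v·u) and kills the (3)-dimensional subspace v^⊥, so its characteristic polynomial is lambda^3 (lambda - v·u) with v·u = tr K = 11. Hence the eigenvalues of I - K are 1 (multiplicity 3) and 1 - (11) = -10, so det(I - K) = -10. (Direct check: I - K =
[[1, -6, 9, 9],
 [0, 5, -6, -6],
 [0, 6, -8, -9],
 [0, 4, -6, -5]]
has determinant -10.) The finite-dimensional Fredholm alternative says: either (I - K) is invertible, or ker(I - K) ≠ {0} and then range(I - K) = ker((I - K)^*)^⊥, with dim ker(I - K) = dim ker((I - K)^*). Since det(I - K) ≠ 0, 1 is not an eigenvalue of K and ker(I - K) = {0}, so we are in the first case: for every y there is a unique x = (I - K)^(-1) y. Explicitly, by the Sherman–Morrison formula, (I - u v^T)^(-1) = I + u v^T/(1 - v·u), i.e. (I - K)^(-1) = I + K/(-10).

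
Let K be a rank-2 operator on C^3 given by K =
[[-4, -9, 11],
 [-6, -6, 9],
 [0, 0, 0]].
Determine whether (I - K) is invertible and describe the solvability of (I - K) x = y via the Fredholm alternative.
(I - K) is invertible (det(I - K) = -19 ≠ 0), so for every y in C^3 the equation (I - K) x = y has a unique solution.

K has rank 2 and factors as K = U V^T = u1 v1^T + u2 v2^T with u1 = (3, 2, 0), v1 = (0, -3, 3), u2 = (-2, -3, 0), v2 = (2, 0, -1) (multiplying out reproduces the displayed K). The nonzero eigenvalues of U V^T coincide with those of the 2 x 2 matrix G = V^T U = [[v1·u1, v1·u2], [v2·u1, v2·u2]] = [[-6, 9], [6, -4]], and by the Sylvester determinant identity det(I_3 - U V^T) = det(I_2 - V^T U) = det([[7, -9], [-6, 5]]) = (7)(5) - (-9)(-6) = -19. (Direct check: I - K =
[[5, 9, -11],
 [6, 7, -9],
 [0, 0, 1]]
has determinant -19.) The finite-dimensional Fredholm alternative says: either (I - K) is invertible, or ker(I - K) ≠ {0} and then range(I - K) = ker((I - K)^*)^⊥, with dim ker(I - K) = dim ker((I - K)^*). Since det(I - K) ≠ 0, 1 is not an eigenvalue of K and ker(I - K) = {0}, so we are in the first case: for every y there is a unique x = (I - K)^(-1) y. (Explicitly, by the Woodbury identity, (I - U V^T)^(-1) = I + U (I_2 - G)^(-1) V^T.)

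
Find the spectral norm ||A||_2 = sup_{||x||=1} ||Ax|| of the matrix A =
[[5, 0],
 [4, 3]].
||A||_2 = sqrt(45) ≈ 6.7082 (= sqrt(largest eigenvalue of A^T A))

||A||_2 = sigma_max(A) = sqrt(lambda_max(A^T A)). Form the symmetric matrix M = A^T A =
[[41, 12],
 [12, 9]].
Its characteristic polynomial (trace, determinant of M give the coefficients) is
  p(λ) = det(λ I - M) = λ^2 - 50λ + 225.
For λ^2 - 50λ + 225 the discriminant is 1600. It is a perfect square (40^2), so the roots are rational: λ = (50 ± 40)/2 = 45, 5.
So the eigenvalues of A^T A are ≈ 5, 45 (all ≥ 0, as they must be for A^T A). The largest is λ_max = 45, hence ||A||_2 = sqrt(λ_max) = sqrt(45) ≈ 6.7082.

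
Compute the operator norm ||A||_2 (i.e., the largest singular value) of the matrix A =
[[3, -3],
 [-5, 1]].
||A||_2 = sqrt((44 + sqrt(1360))/2) ≈ 6.3592 (= sqrt(largest eigenvalue of A^T A))

||A||_2 = sigma_max(A) = sqrt(lambda_max(A^T A)). Form the symmetric matrix M = A^T A =
[[34, -14],
 [-14, 10]].
Its characteristic polynomial (trace, determinant of M give the coefficients) is
  p(λ) = det(λ I - M) = λ^2 - 44λ + 144.
For λ^2 - 44λ + 144 the discriminant is 1360. It is nonnegative but not a perfect square, so the roots are real and irrational: λ = (44 ± sqrt(1360))/2 ≈ 40.4391, 3.5609.
So the eigenvalues of A^T A are ≈ 3.5609, 40.4391 (all ≥ 0, as they must be for A^T A). The largest is λ_max = (44 + sqrt(1360))/2 ≈ 40.4391, hence ||A||_2 = sqrt(λ_max) = sqrt((44 + sqrt(1360))/2) ≈ 6.3592.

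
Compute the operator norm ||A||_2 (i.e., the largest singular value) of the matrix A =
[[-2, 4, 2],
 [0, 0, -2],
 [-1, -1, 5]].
||A||_2 ≈ 6.0736 (= sqrt(largest eigenvalue of A^T A))

||A||_2 = sigma_max(A) = sqrt(lambda_max(A^T A)). Form the symmetric matrix M = A^T A =
[[5, -7, -9],
 [-7, 17, 3],
 [-9, 3, 33]].
Its characteristic polynomial (trace, sum of principal 2x2 minors, determinant of M give the coefficients) is
  p(λ) = det(λ I - M) = λ^3 - 55λ^2 + 672λ - 144.
No integer candidate from the rational root theorem (±divisors of 144) is a root, so the roots are irrational. The cubic discriminant is Δ = 151592256 > 0, so there are three distinct real roots. p(0) = -144 and p(1) = 474 have opposite signs, so a root lies in (0, 1); Newton's method refines it to λ ≈ 0.2182. p(17) = 298 and p(18) = -36 have opposite signs, so a root lies in (17, 18); Newton's method refines it to λ ≈ 17.8928. p(36) = -576 and p(37) = 78 have opposite signs, so a root lies in (36, 37); Newton's method refines it to λ ≈ 36.889. Check (Vieta): the three roots sum to 55, matching tr M = 55.
So the eigenvalues of A^T A are ≈ 0.2182, 17.8928, 36.889 (all ≥ 0, as they must be for A^T A). The largest is λ_max ≈ 36.889, hence ||A||_2 = sqrt(λ_max) ≈ 6.0736.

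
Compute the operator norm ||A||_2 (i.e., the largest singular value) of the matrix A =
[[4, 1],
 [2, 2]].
||A||_2 = sqrt((25 + sqrt(481))/2) ≈ 4.8442 (= sqrt(largest eigenvalue of A^T A))

||A||_2 = sigma_max(A) = sqrt(lambda_max(A^T A)). Form the symmetric matrix M = A^T A =
[[20, 8],
 [8, 5]].
Its characteristic polynomial (trace, determinant of M give the coefficients) is
  p(λ) = det(λ I - M) = λ^2 - 25λ + 36.
For λ^2 - 25λ + 36 the discriminant is 481. It is nonnegative but not a perfect square, so the roots are real and irrational: λ = (25 ± sqrt(481))/2 ≈ 23.4659, 1.5341.
So the eigenvalues of A^T A are ≈ 1.5341, 23.4659 (all ≥ 0, as they must be for A^T A). The largest is λ_max = (25 + sqrt(481))/2 ≈ 23.4659, hence ||A||_2 = sqrt(λ_max) = sqrt((25 + sqrt(481))/2) ≈ 4.8442.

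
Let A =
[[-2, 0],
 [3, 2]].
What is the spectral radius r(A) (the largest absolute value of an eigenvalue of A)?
r(A) = 2

The eigenvalues of A are the roots of its characteristic polynomial. With M = A (coefficients from the trace and determinant):
  p(λ) = det(λ I - M) = λ^2 - 4.
For λ^2 - 4 the discriminant is 16. It is a perfect square (4^2), so the roots are rational: λ = (0 ± 4)/2 = 2, -2.
Thus the eigenvalues (to 4 decimals) are 2 (modulus 2); -2 (modulus 2). The spectral radius is the largest modulus: r(A) = 2. (Cross-check: r(A) ≤ ||A||_2 ≈ 4; equality holds whenever A is normal, though it can also hold for some non-normal A.)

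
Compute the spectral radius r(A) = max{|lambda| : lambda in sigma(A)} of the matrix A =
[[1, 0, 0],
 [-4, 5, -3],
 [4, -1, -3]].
r(A) = (2 + sqrt(76))/2 ≈ 5.3589

The eigenvalues of A are the roots of its characteristic polynomial. With M = A (coefficients from the trace, the sum of principal 2x2 minors, and det A):
  p(λ) = det(λ I - M) = λ^3 - 3λ^2 - 16λ + 18.
By the rational root theorem any rational root is an integer divisor of 18. Testing λ = 1: p(1) = 1 - 3 - 16 + 18 = 0, so λ = 1 is a root. Dividing out (λ - 1) leaves p(λ) = (λ - 1)(λ^2 - 2λ - 18). For λ^2 - 2λ - 18 the discriminant is 76. It is nonnegative but not a perfect square, so the roots are real and irrational: λ = (2 ± sqrt(76))/2 ≈ 5.3589, -3.3589.
Thus the eigenvalues (to 4 decimals) are 5.3589 (modulus 5.3589); -3.3589 (modulus 3.3589); 1 (modulus 1). The spectral radius is the largest modulus: r(A) = (2 + sqrt(76))/2 ≈ 5.3589. (Cross-check: r(A) ≤ ||A||_2 ≈ 7.448; equality holds whenever A is normal, though it can also hold for some non-normal A.)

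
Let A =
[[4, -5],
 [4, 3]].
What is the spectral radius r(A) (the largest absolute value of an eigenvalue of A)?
r(A) = sqrt(32) ≈ 5.6569

The eigenvalues of A are the roots of its characteristic polynomial. With M = A (coefficients from the trace and determinant):
  p(λ) = det(λ I - M) = λ^2 - 7λ + 32.
For λ^2 - 7λ + 32 the discriminant is -79. It is negative, so the roots are the complex-conjugate pair λ = 7/2 ± (sqrt(79)/2) i ≈ 3.5 ± 4.4441i. For a conjugate pair the product of the roots equals the constant term, so |λ|^2 = 32 and |λ| = sqrt(32) ≈ 5.6569.
Thus the eigenvalues (to 4 decimals) are 3.5 ± 4.4441i (modulus 5.6569). The spectral radius is the largest modulus: r(A) = sqrt(32) ≈ 5.6569. (Cross-check: r(A) ≤ ||A||_2 ≈ 6.408; equality holds whenever A is normal, though it can also hold for some non-normal A.)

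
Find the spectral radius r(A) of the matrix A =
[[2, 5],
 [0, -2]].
r(A) = 2

The eigenvalues of A are the roots of its characteristic polynomial. With M = A (coefficients from the trace and determinant):
  p(λ) = det(λ I - M) = λ^2 - 4.
For λ^2 - 4 the discriminant is 16. It is a perfect square (4^2), so the roots are rational: λ = (0 ± 4)/2 = 2, -2.
Thus the eigenvalues (to 4 decimals) are 2 (modulus 2); -2 (modulus 2). The spectral radius is the largest modulus: r(A) = 2. (Cross-check: r(A) ≤ ||A||_2 ≈ 5.7016; equality holds whenever A is normal, though it can also hold for some non-normal A.)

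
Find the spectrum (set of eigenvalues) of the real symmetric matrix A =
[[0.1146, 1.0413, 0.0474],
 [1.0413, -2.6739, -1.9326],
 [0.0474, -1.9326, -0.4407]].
sigma(A) ≈ {-4, 0, 1}

A is real symmetric, so its spectrum consists of real eigenvalues. Expanding the characteristic polynomial of the displayed matrix gives
  det(λ I - A) = p(λ) = λ^3 + (3)λ^2 + (-4)λ + (0).
Solving p(λ) = 0 yields eigenvalues ≈ -4, 0, 1. (A is shown rounded to 4 decimals, so these recover the underlying integer eigenvalues to within that precision.)
Verification: the trace of A = -3 equals the sum of eigenvalues -3, and det(A) ≈ 0.0001 matches the eigenvalue product 0.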